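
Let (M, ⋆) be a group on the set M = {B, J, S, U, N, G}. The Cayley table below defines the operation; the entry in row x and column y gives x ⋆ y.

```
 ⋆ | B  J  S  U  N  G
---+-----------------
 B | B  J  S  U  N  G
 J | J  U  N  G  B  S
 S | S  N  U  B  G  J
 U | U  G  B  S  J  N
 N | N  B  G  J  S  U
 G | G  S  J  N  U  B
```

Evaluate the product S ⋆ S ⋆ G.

S ⋆ S = U
U ⋆ G = N
(Structurally, M here is isomorphic to the cyclic group Z_6.)

N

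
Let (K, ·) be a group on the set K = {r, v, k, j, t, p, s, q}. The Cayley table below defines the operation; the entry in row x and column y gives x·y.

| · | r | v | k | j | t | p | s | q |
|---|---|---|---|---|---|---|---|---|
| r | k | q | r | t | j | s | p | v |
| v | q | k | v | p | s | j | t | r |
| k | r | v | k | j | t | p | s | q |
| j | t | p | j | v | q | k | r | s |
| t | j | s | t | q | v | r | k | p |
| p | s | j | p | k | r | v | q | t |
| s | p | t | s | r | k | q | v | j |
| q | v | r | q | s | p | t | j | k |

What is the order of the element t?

The identity element is k (its row matches the header).
t^1 = t
t^2 = t·t = v
t^3 = v·t = s
t^4 = s·t = k
The first power of t equal to the identity is t^4, so ord(t) = 4.

4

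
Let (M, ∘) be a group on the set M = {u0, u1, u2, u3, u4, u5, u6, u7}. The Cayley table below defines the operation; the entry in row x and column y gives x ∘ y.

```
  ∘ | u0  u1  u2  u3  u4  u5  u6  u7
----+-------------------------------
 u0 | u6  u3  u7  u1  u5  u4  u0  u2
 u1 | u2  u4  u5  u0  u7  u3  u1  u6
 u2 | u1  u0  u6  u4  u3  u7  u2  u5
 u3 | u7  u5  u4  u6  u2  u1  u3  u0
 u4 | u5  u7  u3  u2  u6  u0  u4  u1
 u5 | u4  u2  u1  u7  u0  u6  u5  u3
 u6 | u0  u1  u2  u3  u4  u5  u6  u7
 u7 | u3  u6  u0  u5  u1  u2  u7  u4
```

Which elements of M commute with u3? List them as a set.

{u2, u3, u4, u6}

Compare row u3 with column u3 entry by entry.
u4 ∘ u3 = u2 = u3 ∘ u4, so u4 commutes with u3.
u1 ∘ u3 = u0 but u3 ∘ u1 = u5, so u1 does not.
Collecting the elements that commute with u3: C(u3) = {u2, u3, u4, u6}.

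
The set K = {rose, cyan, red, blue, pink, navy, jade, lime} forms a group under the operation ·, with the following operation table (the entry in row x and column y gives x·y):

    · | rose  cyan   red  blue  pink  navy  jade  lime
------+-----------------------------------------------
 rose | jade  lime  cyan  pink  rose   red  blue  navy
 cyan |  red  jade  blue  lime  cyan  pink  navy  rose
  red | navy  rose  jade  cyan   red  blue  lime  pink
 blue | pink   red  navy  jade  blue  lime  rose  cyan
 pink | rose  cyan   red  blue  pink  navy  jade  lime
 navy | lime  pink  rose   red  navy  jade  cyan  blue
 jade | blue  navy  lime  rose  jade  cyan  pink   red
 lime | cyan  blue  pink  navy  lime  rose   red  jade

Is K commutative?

No

blue·red = navy but red·blue = cyan.
Since blue and red do not commute, K is not abelian.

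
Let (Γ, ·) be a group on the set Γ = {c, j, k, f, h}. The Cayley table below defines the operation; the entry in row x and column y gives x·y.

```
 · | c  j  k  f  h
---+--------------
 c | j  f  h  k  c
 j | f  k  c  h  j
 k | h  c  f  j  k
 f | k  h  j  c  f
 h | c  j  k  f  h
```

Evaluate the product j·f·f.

j·f = h
h·f = f

f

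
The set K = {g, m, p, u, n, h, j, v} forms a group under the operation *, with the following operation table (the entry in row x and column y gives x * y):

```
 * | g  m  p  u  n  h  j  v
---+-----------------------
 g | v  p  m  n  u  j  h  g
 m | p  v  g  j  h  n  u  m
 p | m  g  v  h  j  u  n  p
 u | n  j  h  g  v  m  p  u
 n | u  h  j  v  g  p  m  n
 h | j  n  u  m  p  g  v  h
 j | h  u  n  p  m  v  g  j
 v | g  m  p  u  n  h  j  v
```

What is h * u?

m

Read row h, column u: h * u = m.
(Structurally, K here is isomorphic to Z_2 x Z_4.)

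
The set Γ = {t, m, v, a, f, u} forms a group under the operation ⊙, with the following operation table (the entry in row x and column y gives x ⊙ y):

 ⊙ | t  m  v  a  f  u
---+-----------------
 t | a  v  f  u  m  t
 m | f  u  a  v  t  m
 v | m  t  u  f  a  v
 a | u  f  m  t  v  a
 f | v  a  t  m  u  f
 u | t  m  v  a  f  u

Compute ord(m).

2

The identity element is u (its row matches the header).
m^1 = m
m^2 = m ⊙ m = u
The first power of m equal to the identity is m^2, so ord(m) = 2.
(Structurally, Γ here is isomorphic to the symmetric group S_3.)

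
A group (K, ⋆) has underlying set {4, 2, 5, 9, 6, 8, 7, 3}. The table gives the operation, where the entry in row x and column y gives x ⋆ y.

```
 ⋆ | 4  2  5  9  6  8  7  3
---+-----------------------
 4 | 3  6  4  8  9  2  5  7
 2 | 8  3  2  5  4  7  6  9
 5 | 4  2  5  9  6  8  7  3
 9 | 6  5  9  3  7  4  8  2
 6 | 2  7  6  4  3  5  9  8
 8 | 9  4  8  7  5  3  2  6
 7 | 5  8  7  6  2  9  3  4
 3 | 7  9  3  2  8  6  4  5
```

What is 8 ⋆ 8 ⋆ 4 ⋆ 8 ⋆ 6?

7

8 ⋆ 8 = 3
3 ⋆ 4 = 7
7 ⋆ 8 = 9
9 ⋆ 6 = 7
(Structurally, K here is isomorphic to the quaternion group Q_8.)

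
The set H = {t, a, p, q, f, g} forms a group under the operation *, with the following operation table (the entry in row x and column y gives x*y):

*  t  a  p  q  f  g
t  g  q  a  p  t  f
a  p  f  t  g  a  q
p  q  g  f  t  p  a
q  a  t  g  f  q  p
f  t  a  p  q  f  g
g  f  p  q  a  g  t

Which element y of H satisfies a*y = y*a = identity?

a

First locate the identity: row f matches the header, so f is the identity.
Scan row a for f: a*a = f. Hence a^(-1) = a.
(Structurally, H here is isomorphic to the symmetric group S_3.)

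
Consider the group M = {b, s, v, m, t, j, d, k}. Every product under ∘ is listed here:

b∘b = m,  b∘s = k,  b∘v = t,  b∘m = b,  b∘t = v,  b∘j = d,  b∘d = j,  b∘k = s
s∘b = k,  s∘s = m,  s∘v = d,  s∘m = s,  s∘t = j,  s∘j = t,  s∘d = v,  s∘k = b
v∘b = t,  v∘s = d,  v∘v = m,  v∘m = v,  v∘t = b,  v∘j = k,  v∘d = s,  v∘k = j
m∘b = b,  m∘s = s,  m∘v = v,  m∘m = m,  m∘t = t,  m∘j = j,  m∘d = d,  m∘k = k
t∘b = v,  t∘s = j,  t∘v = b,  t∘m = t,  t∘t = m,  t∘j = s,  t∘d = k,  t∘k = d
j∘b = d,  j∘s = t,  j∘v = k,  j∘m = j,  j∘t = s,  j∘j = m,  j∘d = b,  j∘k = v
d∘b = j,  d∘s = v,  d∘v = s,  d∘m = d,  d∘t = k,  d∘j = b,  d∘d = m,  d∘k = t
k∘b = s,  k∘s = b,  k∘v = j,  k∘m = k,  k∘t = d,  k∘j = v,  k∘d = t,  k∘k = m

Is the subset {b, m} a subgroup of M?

{b, m} contains the identity m.
Checking products: every product of two elements of {b, m} (read from the table) lies in {b, m}, so the set is closed.
In a finite group, a nonempty closed subset is a subgroup. So {b, m} ≤ M.
(Structurally, M here is isomorphic to the elementary abelian group (Z_2)^3.)

Yes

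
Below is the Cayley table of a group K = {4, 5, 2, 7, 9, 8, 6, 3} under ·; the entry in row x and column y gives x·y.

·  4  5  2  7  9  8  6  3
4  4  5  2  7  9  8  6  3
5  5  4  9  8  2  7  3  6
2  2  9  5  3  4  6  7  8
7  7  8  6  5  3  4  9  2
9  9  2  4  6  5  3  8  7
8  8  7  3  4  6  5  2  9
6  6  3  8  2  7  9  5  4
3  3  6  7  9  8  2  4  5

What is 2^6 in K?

5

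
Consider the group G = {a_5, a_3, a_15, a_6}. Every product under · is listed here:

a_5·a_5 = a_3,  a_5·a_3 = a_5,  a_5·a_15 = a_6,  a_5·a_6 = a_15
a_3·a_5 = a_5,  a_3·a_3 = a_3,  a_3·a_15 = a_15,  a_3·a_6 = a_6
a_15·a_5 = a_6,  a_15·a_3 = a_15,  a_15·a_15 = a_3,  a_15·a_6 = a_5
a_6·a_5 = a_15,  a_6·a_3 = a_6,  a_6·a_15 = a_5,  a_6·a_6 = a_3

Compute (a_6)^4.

a_6^1 = a_6
a_6^2 = a_6·a_6 = a_3
a_6^3 = a_3·a_6 = a_6
a_6^4 = a_6·a_6 = a_3

a_3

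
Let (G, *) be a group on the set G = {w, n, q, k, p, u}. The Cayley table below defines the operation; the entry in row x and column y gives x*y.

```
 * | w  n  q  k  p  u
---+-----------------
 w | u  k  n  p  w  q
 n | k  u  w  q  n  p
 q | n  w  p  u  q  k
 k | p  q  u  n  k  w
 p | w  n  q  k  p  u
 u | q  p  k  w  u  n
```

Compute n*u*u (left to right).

n*u = p
p*u = u
(Structurally, G here is isomorphic to the cyclic group Z_6.)

u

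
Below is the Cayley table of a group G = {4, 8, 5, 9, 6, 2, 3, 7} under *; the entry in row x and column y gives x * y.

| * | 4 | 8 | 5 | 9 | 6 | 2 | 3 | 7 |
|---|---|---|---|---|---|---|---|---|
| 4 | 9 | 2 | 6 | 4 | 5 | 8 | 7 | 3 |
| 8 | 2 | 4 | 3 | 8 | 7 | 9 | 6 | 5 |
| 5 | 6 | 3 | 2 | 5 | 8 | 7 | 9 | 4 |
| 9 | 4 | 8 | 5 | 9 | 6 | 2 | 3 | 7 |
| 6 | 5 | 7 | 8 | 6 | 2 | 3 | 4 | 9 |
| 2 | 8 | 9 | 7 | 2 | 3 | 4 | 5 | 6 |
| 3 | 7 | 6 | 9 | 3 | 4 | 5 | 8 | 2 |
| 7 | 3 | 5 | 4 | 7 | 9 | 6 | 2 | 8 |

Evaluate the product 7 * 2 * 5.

7 * 2 = 6
6 * 5 = 8

8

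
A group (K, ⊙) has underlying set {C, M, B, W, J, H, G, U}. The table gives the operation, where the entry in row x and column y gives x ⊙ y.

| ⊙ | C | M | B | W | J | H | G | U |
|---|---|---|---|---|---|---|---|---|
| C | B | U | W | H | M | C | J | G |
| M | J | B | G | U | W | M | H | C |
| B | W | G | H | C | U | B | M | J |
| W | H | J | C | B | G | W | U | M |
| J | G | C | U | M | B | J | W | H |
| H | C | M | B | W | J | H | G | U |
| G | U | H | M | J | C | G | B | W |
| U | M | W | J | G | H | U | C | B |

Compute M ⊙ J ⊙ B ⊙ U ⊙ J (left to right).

M ⊙ J = W
W ⊙ B = C
C ⊙ U = G
G ⊙ J = C
(Structurally, K here is isomorphic to the quaternion group Q_8.)

C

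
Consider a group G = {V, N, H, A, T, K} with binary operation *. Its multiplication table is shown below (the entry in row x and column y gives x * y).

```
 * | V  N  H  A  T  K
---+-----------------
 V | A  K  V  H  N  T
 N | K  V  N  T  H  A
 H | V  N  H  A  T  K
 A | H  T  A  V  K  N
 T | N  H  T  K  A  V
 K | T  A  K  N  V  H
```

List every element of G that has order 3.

Identity is H. Compute the order of each non-identity element by repeated multiplication:
  V: V → A → H  (order 3)
  N: N → V → K → A → T → H  (order 6)
  A: A → V → H  (order 3)
  T: T → A → K → V → N → H  (order 6)
  K: K → H  (order 2)
Elements of order 3: {A, V}.

{A, V}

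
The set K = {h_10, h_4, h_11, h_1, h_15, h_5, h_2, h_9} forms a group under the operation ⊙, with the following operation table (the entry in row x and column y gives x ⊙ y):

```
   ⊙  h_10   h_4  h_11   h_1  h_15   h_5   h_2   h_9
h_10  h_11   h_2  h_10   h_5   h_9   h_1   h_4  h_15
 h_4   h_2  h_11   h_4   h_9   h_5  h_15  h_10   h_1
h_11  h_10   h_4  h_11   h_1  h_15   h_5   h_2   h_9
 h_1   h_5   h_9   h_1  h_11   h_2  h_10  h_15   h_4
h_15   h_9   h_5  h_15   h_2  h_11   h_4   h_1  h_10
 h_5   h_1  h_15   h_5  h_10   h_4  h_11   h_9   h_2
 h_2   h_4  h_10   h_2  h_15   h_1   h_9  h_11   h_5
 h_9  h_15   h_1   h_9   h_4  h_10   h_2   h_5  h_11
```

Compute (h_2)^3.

h_2^1 = h_2
h_2^2 = h_2 ⊙ h_2 = h_11
h_2^3 = h_11 ⊙ h_2 = h_2

h_2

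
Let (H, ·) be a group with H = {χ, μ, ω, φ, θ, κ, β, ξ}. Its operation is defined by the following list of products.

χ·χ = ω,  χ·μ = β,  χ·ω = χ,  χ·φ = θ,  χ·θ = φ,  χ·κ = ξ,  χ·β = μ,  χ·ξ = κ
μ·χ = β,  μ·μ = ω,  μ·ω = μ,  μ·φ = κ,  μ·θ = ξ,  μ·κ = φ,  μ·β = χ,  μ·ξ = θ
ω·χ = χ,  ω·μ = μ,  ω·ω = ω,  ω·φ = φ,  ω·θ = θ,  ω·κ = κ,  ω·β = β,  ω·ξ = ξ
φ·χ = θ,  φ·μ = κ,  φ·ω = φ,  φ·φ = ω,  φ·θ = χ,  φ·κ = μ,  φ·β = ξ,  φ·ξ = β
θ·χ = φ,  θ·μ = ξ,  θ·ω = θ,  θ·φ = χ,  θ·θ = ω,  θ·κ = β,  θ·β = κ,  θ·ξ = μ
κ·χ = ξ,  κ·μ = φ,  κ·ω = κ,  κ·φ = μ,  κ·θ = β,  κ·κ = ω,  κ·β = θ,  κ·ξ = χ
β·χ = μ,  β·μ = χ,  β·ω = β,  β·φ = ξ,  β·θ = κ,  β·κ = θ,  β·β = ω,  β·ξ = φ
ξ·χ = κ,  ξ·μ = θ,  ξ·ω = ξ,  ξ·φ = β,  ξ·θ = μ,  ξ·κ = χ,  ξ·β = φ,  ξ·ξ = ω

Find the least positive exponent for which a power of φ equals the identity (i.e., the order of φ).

2

The identity element is ω (its row matches the header).
φ^1 = φ
φ^2 = φ·φ = ω
The first power of φ equal to the identity is φ^2, so ord(φ) = 2.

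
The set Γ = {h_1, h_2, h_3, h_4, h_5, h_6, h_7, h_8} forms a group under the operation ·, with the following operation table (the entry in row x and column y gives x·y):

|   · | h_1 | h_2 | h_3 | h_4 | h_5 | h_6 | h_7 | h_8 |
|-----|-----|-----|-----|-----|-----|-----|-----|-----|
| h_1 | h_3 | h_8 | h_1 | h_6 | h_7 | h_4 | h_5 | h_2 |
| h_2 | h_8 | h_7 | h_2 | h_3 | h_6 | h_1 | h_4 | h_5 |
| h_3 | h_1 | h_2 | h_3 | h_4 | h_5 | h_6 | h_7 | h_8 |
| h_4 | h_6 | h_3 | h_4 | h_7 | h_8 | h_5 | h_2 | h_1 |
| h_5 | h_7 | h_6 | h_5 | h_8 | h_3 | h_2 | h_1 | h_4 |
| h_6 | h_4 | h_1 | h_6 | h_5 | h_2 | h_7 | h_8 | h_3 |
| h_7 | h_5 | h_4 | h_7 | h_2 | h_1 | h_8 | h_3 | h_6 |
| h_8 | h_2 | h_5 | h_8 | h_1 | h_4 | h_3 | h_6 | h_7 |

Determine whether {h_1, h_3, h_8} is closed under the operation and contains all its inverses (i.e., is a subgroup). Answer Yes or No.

No

h_1·h_8 = h_2, which is not in {h_1, h_3, h_8}.
The subset is not closed under ·, so it is not a subgroup.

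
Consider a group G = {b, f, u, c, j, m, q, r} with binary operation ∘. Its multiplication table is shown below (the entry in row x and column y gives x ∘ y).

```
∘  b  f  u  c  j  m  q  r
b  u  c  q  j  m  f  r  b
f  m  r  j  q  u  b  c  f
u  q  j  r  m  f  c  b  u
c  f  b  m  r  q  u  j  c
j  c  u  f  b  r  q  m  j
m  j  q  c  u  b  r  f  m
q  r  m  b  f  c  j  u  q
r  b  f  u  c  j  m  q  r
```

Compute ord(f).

2

The identity element is r (its row matches the header).
f^1 = f
f^2 = f ∘ f = r
The first power of f equal to the identity is f^2, so ord(f) = 2.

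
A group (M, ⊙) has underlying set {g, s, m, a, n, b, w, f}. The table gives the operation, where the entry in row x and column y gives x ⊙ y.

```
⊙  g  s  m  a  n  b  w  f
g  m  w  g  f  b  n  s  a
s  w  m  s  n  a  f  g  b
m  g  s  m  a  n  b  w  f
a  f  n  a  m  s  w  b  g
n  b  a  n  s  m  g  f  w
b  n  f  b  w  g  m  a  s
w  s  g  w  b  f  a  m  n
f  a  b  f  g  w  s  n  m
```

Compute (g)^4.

m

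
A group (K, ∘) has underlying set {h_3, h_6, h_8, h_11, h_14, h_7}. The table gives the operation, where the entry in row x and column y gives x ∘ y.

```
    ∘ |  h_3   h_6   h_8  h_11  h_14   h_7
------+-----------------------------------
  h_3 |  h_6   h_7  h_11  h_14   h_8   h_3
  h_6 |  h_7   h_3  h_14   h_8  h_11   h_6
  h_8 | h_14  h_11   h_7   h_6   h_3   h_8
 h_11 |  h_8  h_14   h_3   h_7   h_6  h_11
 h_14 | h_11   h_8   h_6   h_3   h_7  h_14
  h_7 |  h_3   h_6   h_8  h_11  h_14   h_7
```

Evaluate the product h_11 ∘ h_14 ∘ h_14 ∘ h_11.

h_11 ∘ h_14 = h_6
h_6 ∘ h_14 = h_11
h_11 ∘ h_11 = h_7

h_7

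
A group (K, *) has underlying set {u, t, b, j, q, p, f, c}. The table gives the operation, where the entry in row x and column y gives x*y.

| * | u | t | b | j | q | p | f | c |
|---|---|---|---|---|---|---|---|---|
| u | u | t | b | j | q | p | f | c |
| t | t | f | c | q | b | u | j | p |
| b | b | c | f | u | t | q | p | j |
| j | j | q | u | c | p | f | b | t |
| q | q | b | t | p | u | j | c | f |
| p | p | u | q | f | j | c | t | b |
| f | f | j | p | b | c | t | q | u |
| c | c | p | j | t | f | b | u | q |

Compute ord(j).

The identity element is u (its row matches the header).
j^1 = j
j^2 = j*j = c
j^3 = c*j = t
j^4 = t*j = q
j^5 = q*j = p
j^6 = p*j = f
j^7 = f*j = b
j^8 = b*j = u
The first power of j equal to the identity is j^8, so ord(j) = 8.

8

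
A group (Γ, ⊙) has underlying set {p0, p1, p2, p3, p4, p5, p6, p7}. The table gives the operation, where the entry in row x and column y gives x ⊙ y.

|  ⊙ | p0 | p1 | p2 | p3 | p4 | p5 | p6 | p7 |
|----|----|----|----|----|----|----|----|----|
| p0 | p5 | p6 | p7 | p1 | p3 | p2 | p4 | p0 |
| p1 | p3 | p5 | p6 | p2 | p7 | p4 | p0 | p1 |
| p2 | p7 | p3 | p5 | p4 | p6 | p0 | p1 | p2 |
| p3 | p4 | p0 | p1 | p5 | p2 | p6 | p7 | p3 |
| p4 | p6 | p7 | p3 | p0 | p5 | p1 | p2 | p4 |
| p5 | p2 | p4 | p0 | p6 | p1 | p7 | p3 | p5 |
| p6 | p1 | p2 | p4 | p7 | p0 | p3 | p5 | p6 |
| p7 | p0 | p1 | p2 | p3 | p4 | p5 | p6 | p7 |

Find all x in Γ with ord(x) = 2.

Identity is p7. Compute the order of each non-identity element by repeated multiplication:
  p0: p0 → p5 → p2 → p7  (order 4)
  p1: p1 → p5 → p4 → p7  (order 4)
  p2: p2 → p5 → p0 → p7  (order 4)
  p3: p3 → p5 → p6 → p7  (order 4)
  p4: p4 → p5 → p1 → p7  (order 4)
  p5: p5 → p7  (order 2)
  p6: p6 → p5 → p3 → p7  (order 4)
Elements of order 2: {p5}.
(Structurally, Γ here is isomorphic to the quaternion group Q_8.)

{p5}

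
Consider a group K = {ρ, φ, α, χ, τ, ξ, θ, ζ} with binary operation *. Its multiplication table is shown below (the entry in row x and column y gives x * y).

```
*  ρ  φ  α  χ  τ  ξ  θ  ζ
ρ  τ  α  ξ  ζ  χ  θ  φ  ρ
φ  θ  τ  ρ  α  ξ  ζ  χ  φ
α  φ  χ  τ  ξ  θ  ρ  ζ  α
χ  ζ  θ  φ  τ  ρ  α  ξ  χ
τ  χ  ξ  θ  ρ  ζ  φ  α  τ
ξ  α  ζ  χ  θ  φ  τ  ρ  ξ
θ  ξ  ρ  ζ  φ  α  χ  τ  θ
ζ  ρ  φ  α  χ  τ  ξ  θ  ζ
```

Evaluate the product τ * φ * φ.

ζ

τ * φ = ξ
ξ * φ = ζ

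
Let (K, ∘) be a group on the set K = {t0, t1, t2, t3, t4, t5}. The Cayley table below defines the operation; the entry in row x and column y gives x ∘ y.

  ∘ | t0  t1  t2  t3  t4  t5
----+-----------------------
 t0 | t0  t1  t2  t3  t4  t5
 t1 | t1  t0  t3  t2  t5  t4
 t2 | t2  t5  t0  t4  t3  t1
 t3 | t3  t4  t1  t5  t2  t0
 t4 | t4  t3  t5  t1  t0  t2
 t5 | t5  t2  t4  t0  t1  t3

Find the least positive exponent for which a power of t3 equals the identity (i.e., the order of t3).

3

The identity element is t0 (its row matches the header).
t3^1 = t3
t3^2 = t3 ∘ t3 = t5
t3^3 = t5 ∘ t3 = t0
The first power of t3 equal to the identity is t3^3, so ord(t3) = 3.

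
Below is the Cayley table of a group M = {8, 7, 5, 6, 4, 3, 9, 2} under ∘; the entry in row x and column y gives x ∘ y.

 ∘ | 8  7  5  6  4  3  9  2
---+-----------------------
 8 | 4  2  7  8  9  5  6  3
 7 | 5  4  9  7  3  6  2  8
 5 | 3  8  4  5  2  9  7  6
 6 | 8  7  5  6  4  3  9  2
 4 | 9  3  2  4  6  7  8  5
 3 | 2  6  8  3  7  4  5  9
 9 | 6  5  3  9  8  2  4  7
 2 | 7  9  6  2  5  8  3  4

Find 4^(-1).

4

First locate the identity: row 6 matches the header, so 6 is the identity.
Scan row 4 for 6: 4 ∘ 4 = 6. Hence 4^(-1) = 4.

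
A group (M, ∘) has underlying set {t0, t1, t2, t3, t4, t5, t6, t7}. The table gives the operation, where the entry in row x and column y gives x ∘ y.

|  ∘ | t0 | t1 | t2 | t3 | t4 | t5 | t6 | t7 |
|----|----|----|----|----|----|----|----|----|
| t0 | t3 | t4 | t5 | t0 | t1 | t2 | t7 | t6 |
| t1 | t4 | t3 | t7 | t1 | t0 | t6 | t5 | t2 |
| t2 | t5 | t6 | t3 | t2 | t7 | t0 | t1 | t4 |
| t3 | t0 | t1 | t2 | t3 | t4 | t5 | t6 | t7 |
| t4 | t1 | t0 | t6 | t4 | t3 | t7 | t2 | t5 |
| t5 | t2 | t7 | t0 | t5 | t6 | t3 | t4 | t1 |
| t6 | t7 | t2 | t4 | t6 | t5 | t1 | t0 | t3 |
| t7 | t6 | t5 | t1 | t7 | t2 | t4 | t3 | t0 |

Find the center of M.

An element z is central iff its row equals its column in the table.
For t1: t1 ∘ t7 = t2 ≠ t5 = t7 ∘ t1, so t1 ∉ Z.
Checking each element this way leaves Z(M) = {t0, t3}.

{t0, t3}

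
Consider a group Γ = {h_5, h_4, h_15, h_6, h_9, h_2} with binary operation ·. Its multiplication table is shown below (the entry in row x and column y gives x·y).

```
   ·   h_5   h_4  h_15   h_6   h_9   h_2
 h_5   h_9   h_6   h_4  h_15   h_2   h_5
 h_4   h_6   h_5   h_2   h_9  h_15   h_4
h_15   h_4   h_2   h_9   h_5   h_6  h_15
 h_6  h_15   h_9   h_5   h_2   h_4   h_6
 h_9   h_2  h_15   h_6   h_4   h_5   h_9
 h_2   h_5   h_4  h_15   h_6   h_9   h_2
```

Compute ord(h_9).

The identity element is h_2 (its row matches the header).
h_9^1 = h_9
h_9^2 = h_9·h_9 = h_5
h_9^3 = h_5·h_9 = h_2
The first power of h_9 equal to the identity is h_9^3, so ord(h_9) = 3.

3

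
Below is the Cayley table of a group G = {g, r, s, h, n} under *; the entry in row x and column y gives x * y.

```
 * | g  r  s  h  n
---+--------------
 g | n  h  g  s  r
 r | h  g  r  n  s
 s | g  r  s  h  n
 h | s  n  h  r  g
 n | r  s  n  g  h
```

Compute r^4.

n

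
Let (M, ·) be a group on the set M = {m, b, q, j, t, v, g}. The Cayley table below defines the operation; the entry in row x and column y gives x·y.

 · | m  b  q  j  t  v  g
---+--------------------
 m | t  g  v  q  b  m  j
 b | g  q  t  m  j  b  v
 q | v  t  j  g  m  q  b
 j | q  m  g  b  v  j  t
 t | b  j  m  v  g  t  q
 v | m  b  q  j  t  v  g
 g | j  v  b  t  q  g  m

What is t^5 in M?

t^1 = t
t^2 = t·t = g
t^3 = g·t = q
t^4 = q·t = m
t^5 = m·t = b

b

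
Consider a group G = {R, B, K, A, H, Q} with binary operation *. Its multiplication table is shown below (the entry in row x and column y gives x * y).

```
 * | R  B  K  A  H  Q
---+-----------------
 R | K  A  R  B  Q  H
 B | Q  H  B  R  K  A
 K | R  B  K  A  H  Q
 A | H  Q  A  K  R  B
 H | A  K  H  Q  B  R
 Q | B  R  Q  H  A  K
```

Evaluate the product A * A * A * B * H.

A * A = K
K * A = A
A * B = Q
Q * H = A
(Structurally, G here is isomorphic to the symmetric group S_3.)

A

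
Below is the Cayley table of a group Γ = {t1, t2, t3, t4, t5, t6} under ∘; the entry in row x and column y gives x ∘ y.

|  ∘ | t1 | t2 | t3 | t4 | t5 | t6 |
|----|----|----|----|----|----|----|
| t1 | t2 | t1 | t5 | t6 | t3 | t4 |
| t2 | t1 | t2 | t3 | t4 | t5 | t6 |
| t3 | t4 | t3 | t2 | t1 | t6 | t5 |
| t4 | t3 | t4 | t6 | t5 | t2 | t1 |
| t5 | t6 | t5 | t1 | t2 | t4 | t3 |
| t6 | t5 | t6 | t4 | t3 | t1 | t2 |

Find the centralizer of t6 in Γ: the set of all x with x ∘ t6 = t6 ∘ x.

Compare row t6 with column t6 entry by entry.
t4 ∘ t6 = t1 but t6 ∘ t4 = t3, so t4 does not.
Collecting the elements that commute with t6: C(t6) = {t2, t6}.

{t2, t6}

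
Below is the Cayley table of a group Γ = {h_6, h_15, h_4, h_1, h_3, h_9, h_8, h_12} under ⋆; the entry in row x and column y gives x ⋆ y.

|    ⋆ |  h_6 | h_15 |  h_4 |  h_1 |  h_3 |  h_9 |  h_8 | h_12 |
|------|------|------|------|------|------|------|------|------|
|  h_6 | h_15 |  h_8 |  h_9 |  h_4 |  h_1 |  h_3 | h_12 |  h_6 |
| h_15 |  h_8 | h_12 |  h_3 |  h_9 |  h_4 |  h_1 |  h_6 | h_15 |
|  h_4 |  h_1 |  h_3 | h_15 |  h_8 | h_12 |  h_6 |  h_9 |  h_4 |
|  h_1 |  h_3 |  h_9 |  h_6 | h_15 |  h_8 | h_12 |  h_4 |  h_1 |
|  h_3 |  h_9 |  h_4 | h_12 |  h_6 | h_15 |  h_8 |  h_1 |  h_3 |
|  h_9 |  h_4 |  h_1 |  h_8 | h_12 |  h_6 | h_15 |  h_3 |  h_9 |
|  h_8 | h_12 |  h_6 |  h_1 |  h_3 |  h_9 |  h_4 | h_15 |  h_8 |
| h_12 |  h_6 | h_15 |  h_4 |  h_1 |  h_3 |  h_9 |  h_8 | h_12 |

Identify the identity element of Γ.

h_12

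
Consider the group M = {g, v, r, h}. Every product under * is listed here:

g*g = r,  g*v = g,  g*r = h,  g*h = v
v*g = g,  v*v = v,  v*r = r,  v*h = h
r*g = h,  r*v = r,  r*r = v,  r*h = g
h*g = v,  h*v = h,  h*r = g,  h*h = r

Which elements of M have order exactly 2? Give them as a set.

{r}

Identity is v. Compute the order of each non-identity element by repeated multiplication:
  g: g → r → h → v  (order 4)
  r: r → v  (order 2)
  h: h → r → g → v  (order 4)
Elements of order 2: {r}.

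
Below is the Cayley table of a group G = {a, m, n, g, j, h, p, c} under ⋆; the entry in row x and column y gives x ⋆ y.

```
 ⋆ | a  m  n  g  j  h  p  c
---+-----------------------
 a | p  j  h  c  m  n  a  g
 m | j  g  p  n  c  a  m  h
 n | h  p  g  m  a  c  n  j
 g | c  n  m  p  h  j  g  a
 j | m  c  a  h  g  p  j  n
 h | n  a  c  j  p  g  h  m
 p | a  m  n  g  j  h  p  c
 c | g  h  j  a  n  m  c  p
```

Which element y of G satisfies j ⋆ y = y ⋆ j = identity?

h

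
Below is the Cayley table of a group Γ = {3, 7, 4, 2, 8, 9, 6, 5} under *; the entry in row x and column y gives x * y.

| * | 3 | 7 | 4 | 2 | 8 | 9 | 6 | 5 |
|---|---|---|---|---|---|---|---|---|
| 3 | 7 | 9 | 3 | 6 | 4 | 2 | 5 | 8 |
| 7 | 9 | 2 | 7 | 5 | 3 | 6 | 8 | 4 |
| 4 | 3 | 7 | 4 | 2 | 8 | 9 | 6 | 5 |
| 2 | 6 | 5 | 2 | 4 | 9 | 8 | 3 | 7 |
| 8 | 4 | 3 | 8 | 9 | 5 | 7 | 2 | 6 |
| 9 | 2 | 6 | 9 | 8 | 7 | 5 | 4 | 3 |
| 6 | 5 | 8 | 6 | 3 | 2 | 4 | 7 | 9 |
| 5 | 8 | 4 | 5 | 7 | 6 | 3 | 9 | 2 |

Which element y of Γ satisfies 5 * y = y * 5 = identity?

First locate the identity: row 4 matches the header, so 4 is the identity.
Scan row 5 for 4: 5 * 7 = 4. Hence 5^(-1) = 7.

7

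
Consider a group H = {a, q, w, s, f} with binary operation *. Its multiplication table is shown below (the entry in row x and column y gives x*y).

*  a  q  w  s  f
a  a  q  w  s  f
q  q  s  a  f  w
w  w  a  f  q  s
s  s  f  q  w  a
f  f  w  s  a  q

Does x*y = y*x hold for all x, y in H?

Yes

Check whether the table is symmetric across its main diagonal.
Every entry (row x, col y) equals the entry (row y, col x), so H is abelian.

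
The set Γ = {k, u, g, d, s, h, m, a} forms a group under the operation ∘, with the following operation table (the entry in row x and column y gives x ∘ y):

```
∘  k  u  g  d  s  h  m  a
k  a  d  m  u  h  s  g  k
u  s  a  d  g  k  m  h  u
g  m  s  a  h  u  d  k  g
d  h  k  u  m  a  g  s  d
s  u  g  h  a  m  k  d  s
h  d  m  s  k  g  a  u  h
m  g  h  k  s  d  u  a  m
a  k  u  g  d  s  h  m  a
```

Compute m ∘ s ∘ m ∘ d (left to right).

m ∘ s = d
d ∘ m = s
s ∘ d = a

a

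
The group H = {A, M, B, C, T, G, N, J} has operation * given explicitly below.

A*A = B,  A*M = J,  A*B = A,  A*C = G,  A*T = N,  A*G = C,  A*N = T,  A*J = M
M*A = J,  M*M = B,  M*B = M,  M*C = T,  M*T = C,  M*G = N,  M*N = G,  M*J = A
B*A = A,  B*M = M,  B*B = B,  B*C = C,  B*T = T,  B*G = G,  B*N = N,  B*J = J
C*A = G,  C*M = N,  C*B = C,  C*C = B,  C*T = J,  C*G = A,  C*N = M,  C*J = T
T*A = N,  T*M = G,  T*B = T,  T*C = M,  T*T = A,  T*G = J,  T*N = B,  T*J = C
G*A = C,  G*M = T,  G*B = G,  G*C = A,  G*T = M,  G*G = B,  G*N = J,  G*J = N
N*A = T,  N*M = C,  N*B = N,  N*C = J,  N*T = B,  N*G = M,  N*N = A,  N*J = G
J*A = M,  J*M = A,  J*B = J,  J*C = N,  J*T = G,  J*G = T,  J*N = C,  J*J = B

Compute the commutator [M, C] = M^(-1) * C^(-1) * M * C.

A

Identity is B; from the table M^(-1) = M and C^(-1) = C.
M * C = T
T * M = G
G * C = A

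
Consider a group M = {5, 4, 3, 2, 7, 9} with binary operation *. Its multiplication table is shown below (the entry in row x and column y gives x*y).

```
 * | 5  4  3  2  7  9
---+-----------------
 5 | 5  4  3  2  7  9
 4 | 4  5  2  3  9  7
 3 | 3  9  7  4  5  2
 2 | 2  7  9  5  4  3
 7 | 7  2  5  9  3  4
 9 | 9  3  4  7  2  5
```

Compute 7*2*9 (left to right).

5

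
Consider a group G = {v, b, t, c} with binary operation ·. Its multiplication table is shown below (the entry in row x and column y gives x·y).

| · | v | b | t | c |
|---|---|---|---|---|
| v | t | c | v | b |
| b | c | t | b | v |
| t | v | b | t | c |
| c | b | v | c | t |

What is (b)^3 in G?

b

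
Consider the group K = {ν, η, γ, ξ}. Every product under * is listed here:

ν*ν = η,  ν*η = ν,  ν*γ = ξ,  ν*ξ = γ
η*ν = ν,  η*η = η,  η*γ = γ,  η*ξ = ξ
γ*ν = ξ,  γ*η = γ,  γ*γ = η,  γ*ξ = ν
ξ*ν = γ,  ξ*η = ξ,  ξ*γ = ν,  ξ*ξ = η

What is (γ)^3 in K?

γ^1 = γ
γ^2 = γ * γ = η
γ^3 = η * γ = γ

γ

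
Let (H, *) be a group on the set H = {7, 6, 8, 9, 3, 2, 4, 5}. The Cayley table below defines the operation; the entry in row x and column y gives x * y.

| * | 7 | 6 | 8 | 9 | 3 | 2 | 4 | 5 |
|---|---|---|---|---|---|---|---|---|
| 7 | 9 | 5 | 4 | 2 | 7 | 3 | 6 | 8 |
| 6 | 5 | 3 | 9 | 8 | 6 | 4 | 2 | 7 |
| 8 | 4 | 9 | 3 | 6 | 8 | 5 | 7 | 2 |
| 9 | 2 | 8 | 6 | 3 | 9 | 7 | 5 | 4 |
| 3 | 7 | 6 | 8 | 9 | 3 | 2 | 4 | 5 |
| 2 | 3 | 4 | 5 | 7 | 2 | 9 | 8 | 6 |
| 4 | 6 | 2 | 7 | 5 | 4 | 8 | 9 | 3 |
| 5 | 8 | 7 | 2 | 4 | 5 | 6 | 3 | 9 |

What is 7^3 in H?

2

7^1 = 7
7^2 = 7 * 7 = 9
7^3 = 9 * 7 = 2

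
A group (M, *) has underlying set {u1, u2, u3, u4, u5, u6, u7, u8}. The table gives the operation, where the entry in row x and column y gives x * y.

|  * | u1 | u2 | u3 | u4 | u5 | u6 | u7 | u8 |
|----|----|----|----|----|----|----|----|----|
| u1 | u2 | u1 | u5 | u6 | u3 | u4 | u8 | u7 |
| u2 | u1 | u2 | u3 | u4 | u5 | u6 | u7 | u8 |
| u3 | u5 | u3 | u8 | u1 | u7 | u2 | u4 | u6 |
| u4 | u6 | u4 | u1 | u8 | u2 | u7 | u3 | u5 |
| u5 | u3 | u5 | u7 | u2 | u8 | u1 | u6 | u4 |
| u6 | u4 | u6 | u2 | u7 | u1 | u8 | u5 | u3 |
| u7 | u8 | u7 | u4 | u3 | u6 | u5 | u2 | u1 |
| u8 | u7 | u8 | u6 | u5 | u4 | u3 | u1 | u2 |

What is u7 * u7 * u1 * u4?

u7 * u7 = u2
u2 * u1 = u1
u1 * u4 = u6
(Structurally, M here is isomorphic to Z_2 x Z_4.)

u6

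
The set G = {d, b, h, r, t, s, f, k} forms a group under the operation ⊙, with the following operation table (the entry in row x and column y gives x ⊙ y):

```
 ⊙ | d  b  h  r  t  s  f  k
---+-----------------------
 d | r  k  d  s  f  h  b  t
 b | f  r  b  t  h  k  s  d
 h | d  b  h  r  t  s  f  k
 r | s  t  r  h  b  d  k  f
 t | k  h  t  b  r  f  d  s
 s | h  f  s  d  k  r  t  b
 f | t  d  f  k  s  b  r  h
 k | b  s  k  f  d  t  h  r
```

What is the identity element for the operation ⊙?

h

The identity e satisfies e ⊙ x = x for all x, so its row in the table reproduces the column headers.
Row h reads: d, b, h, r, t, s, f, k — exactly the header order. So h is the identity.
(Structurally, G here is isomorphic to the quaternion group Q_8.)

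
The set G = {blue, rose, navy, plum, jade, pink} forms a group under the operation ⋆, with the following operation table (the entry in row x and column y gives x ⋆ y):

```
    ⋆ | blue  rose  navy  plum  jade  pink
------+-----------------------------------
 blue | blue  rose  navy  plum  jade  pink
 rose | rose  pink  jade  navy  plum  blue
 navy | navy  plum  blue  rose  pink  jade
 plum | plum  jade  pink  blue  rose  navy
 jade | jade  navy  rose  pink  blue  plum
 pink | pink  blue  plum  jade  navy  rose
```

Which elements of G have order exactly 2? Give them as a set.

{jade, navy, plum}

Identity is blue. Compute the order of each non-identity element by repeated multiplication:
  rose: rose → pink → blue  (order 3)
  navy: navy → blue  (order 2)
  plum: plum → blue  (order 2)
  jade: jade → blue  (order 2)
  pink: pink → rose → blue  (order 3)
Elements of order 2: {jade, navy, plum}.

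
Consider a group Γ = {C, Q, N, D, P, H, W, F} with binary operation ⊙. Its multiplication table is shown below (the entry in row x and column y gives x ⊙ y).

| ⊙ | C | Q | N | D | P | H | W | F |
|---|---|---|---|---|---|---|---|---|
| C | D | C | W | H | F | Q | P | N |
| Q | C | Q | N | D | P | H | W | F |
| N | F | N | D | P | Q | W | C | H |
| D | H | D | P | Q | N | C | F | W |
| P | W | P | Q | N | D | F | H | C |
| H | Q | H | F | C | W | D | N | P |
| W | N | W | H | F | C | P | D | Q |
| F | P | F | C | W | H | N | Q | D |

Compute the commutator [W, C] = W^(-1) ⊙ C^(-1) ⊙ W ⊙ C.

Identity is Q; from the table W^(-1) = F and C^(-1) = H.
F ⊙ H = N
N ⊙ W = C
C ⊙ C = D

D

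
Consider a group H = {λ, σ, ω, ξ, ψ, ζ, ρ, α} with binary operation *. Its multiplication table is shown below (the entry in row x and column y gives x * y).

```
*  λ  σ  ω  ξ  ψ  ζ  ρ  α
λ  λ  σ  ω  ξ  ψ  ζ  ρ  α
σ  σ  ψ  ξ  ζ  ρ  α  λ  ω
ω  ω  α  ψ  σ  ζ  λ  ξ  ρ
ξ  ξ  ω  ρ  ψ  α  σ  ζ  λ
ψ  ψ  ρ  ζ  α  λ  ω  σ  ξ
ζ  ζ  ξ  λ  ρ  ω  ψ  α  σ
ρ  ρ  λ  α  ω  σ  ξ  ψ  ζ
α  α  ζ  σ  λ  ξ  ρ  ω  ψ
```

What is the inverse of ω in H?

First locate the identity: row λ matches the header, so λ is the identity.
Scan row ω for λ: ω * ζ = λ. Hence ω^(-1) = ζ.

ζ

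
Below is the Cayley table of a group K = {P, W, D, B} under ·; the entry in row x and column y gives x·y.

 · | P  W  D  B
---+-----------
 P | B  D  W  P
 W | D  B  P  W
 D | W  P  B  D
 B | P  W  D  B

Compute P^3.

P

P^1 = P
P^2 = P·P = B
P^3 = B·P = P
(Structurally, K here is isomorphic to the Klein four-group V_4.)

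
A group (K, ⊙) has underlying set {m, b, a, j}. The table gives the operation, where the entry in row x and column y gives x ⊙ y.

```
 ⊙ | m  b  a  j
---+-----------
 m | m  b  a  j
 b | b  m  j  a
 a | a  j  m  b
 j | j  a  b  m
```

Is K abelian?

Check whether the table is symmetric across its main diagonal.
Every entry (row x, col y) equals the entry (row y, col x), so K is abelian.
(In fact K ≅ the Klein four-group V_4.)

Yes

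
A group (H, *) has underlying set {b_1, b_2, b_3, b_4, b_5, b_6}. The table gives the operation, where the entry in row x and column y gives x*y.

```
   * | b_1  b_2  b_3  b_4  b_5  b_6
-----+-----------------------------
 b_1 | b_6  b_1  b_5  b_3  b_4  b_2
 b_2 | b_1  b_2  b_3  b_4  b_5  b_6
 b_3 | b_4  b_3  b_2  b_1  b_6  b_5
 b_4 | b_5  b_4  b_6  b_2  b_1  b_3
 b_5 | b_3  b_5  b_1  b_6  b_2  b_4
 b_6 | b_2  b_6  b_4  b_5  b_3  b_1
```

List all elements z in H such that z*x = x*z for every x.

{b_2}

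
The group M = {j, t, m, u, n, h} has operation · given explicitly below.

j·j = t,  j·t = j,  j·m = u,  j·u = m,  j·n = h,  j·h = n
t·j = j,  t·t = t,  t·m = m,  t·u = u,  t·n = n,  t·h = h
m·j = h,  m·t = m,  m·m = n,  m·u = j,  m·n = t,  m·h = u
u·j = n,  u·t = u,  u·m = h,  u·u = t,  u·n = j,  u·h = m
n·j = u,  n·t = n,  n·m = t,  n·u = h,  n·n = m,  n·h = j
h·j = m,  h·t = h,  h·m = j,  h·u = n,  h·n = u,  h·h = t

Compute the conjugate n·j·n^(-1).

h

The identity is t. In row n, the entry t sits in column m, so n^(-1) = m.
n·j = u
u·m = h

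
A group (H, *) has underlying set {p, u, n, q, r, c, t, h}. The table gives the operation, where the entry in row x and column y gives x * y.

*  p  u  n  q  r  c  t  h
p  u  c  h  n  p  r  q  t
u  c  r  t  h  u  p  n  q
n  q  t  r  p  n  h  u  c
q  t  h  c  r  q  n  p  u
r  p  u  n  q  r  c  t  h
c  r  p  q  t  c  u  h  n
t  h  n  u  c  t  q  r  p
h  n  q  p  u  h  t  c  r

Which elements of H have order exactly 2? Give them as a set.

Identity is r. Compute the order of each non-identity element by repeated multiplication:
  p: p → u → c → r  (order 4)
  u: u → r  (order 2)
  n: n → r  (order 2)
  q: q → r  (order 2)
  c: c → u → p → r  (order 4)
  t: t → r  (order 2)
  h: h → r  (order 2)
Elements of order 2: {h, n, q, t, u}.

{h, n, q, t, u}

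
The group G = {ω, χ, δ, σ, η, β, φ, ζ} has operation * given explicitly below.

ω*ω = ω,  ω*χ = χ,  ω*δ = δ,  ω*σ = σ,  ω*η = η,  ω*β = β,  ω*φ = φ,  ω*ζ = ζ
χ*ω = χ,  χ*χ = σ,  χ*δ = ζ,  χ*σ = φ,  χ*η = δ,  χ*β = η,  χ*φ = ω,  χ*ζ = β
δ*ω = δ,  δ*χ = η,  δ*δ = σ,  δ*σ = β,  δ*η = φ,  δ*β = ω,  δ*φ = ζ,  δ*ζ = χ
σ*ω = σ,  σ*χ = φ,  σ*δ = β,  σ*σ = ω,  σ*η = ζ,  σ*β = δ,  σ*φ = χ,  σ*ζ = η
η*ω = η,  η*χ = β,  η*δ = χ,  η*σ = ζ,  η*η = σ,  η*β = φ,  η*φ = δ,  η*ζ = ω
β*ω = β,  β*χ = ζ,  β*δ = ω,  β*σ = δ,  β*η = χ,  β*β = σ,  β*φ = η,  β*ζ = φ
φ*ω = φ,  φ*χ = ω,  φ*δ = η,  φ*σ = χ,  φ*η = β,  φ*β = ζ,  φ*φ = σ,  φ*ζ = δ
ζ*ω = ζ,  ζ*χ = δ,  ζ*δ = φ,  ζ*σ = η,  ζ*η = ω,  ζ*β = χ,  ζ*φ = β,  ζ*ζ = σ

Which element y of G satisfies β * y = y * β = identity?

δ

First locate the identity: row ω matches the header, so ω is the identity.
Scan row β for ω: β * δ = ω. Hence β^(-1) = δ.
(Structurally, G here is isomorphic to the quaternion group Q_8.)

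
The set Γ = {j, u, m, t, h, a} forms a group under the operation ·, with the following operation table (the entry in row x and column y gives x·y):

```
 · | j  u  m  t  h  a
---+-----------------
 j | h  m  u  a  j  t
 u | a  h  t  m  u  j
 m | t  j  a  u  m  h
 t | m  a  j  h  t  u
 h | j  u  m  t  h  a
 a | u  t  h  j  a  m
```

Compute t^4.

h

t^1 = t
t^2 = t·t = h
t^3 = h·t = t
t^4 = t·t = h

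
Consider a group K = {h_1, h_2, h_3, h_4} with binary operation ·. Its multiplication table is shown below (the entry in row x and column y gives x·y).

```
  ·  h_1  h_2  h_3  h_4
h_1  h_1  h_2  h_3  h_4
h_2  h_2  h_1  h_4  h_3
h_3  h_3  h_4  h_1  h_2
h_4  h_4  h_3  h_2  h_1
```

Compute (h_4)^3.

h_4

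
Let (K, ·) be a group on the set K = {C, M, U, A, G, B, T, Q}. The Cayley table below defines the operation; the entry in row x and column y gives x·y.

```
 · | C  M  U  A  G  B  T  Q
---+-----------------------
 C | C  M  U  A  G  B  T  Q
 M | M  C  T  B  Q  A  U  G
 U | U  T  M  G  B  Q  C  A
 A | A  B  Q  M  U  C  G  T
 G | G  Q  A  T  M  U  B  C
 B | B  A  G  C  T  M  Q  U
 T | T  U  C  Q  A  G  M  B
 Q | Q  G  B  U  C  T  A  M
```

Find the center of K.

An element z is central iff its row equals its column in the table.
For G: G·U = A ≠ B = U·G, so G ∉ Z.
Checking each element this way leaves Z(K) = {C, M}.

{C, M}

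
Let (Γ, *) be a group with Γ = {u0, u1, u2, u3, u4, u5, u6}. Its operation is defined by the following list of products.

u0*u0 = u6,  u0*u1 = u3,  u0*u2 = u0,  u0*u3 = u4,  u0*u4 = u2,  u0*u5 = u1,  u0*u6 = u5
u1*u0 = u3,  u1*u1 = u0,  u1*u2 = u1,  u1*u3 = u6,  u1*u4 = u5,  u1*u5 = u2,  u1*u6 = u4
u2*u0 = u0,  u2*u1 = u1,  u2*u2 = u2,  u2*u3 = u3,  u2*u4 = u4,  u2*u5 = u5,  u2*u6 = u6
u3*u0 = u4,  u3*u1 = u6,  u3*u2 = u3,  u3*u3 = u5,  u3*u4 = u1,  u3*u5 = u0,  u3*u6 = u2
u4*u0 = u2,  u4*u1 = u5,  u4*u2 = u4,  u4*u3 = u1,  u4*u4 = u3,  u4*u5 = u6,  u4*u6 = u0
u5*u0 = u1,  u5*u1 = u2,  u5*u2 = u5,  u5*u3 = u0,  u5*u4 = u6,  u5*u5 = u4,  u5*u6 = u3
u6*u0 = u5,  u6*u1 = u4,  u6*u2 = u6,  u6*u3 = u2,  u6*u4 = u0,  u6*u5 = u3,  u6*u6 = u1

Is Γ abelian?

Check whether the table is symmetric across its main diagonal.
Every entry (row x, col y) equals the entry (row y, col x), so Γ is abelian.
(In fact Γ ≅ the cyclic group Z_7.)

Yes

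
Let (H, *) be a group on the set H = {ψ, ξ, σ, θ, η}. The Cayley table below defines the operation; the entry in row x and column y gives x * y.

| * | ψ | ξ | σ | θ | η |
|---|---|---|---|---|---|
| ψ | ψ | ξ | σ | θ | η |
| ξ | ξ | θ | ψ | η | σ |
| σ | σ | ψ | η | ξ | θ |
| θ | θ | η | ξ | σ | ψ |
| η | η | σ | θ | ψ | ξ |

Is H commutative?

Check whether the table is symmetric across its main diagonal.
Every entry (row x, col y) equals the entry (row y, col x), so H is abelian.

Yes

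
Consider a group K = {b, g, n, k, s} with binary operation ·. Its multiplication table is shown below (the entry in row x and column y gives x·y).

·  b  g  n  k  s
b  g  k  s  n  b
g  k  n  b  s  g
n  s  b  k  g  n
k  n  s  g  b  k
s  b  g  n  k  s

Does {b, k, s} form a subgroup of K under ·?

k·b = n, which is not in {b, k, s}.
The subset is not closed under ·, so it is not a subgroup.
(Structurally, K here is isomorphic to the cyclic group Z_5.)

No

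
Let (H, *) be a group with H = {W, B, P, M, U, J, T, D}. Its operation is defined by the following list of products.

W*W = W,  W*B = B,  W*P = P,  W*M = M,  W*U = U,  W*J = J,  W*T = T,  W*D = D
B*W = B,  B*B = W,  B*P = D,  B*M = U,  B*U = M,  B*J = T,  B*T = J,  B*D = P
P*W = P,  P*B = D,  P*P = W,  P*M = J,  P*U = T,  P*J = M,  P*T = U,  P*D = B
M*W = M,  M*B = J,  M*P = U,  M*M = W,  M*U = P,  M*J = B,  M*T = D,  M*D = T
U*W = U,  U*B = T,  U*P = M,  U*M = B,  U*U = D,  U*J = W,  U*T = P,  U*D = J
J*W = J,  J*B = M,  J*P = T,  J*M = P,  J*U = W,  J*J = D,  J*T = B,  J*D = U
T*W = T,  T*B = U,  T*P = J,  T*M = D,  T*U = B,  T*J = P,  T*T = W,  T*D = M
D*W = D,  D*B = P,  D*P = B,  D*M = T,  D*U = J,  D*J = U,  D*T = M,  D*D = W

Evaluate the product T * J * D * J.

T * J = P
P * D = B
B * J = T
(Structurally, H here is isomorphic to the dihedral group D_4.)

T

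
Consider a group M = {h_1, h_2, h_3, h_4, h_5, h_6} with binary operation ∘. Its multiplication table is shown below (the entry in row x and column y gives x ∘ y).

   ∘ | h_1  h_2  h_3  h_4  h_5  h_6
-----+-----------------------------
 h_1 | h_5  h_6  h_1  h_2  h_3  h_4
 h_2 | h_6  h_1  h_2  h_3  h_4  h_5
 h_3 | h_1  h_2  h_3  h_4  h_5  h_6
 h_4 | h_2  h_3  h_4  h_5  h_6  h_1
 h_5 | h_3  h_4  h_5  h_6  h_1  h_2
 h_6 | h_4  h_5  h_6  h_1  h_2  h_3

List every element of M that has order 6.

{h_2, h_4}

Identity is h_3. Compute the order of each non-identity element by repeated multiplication:
  h_1: h_1 → h_5 → h_3  (order 3)
  h_2: h_2 → h_1 → h_6 → h_5 → h_4 → h_3  (order 6)
  h_4: h_4 → h_5 → h_6 → h_1 → h_2 → h_3  (order 6)
  h_5: h_5 → h_1 → h_3  (order 3)
  h_6: h_6 → h_3  (order 2)
Elements of order 6: {h_2, h_4}.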